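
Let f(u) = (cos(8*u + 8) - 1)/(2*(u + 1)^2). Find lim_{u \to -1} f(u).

Direct substitution gives 0/0.
Apply L'Hôpital: lim (-8*sin(8*u + 8))/(4*u + 4), still 0/0.
After 2 applications of L'Hôpital's rule the quotient is (-64*cos(8*u + 8))/(4); substituting u = -1 gives -16.

-16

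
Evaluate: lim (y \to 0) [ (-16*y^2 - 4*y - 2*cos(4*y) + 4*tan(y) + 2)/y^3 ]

4/3

Substitution gives 0/0 (the numerator vanishes to order 3).
Expand each term to order y^3: the coefficient of y^3 in -2·cos(4y) is 0 and in 4·tan(y) is 4/3.
Lower-order terms cancel with the polynomial part, so the numerator is (4/3)·y^3 + o(y^3), and the limit is (4/3)/(1) = 4/3.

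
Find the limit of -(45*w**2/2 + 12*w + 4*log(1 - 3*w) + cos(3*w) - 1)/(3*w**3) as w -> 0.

Substitution gives 0/0 (the numerator vanishes to order 3).
Expand each term to order w^3: the coefficient of w^3 in 4·ln(1 - 3w) is -36 and in cos(3w) is 0.
Lower-order terms cancel with the polynomial part, so the numerator is (-36)·w^3 + o(w^3), and the limit is (-36)/(-3) = 12.

12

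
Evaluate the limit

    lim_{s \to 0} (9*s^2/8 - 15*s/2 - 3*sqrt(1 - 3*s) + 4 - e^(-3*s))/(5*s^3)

Substitution gives 0/0 (the numerator vanishes to order 3).
Expand each term to order s^3: the coefficient of s^3 in −e^(-3s) is 9/2 and in -3·√(1 - 3s) is 81/16.
Lower-order terms cancel with the polynomial part, so the numerator is (153/16)·s^3 + o(s^3), and the limit is (153/16)/(5) = 153/80.

153/80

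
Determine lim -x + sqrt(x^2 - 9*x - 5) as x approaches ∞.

-9/2

An ∞ − ∞ form. Rationalising with the conjugate, the difference becomes (-9x - 5) / (√(x^2 - 9*x - 5) + x).
For large x the denominator behaves like 2·x, so the quotient tends to -9/2 = -9/2.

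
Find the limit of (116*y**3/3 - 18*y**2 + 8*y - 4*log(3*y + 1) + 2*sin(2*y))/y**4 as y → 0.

Substitution gives 0/0 (the numerator vanishes to order 4).
Expand each term to order y^4: the coefficient of y^4 in 2·sin(2y) is 0 and in -4·ln(1 + 3y) is 81.
Lower-order terms cancel with the polynomial part, so the numerator is (81)·y^4 + o(y^4), and the limit is (81)/(1) = 81.

81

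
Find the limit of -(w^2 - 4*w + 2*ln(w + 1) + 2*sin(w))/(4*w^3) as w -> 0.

-1/12

Substitution gives 0/0; apply L'Hôpital's rule 3 times.
After differentiating numerator and denominator 3 times the quotient is (-2*cos(w) + 4/(w + 1)^3)/(-24); at w = 0 this is -1/12.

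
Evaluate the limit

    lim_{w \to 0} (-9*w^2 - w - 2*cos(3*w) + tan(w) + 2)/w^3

Substitution gives 0/0; apply L'Hôpital's rule 3 times.
After differentiating numerator and denominator 3 times the quotient is (-54*sin(3*w) + 6*tan(w)^4 + 8*tan(w)^2 + 2)/(6); at w = 0 this is 1/3.

1/3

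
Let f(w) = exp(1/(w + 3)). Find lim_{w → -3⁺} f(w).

∞

As w → -3⁺, 1/(w + 3) → +∞, so e^(1/(w + 3)) → ∞.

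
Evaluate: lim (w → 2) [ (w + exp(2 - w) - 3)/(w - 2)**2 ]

Direct substitution gives 0/0.
Apply L'Hôpital: lim (1 - e^(2 - w))/(2*w - 4), still 0/0.
After 2 applications of L'Hôpital's rule the quotient is (e^(2 - w))/(2); substituting w = 2 gives 1/2.

1/2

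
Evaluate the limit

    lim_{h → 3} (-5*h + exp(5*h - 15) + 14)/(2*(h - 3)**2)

Direct substitution gives 0/0.
Apply L'Hôpital: lim (5*e^(5*h - 15) - 5)/(4*h - 12), still 0/0.
After 2 applications of L'Hôpital's rule the quotient is (25*e^(5*h - 15))/(4); substituting h = 3 gives 25/4.

25/4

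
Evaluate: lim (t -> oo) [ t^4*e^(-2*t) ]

Write as t^4/e^{2t}, an ∞/∞ form.
Exponential growth dominates any polynomial, so repeated L'Hôpital (or the standard result) gives 0.

0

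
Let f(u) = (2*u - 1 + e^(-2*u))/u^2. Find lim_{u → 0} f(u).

2

Direct substitution gives 0/0.
Apply L'Hôpital: lim (2 - 2*e^(-2*u))/(2*u), still 0/0.
After 2 applications of L'Hôpital's rule the quotient is (4*e^(-2*u))/(2); substituting u = 0 gives 2.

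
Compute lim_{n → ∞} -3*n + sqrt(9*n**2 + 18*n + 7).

This has the form ∞ − ∞. Multiply and divide by the conjugate √(9*n^2 + 18*n + 7) + 3n.
That gives (18n + 7) / (√(9*n^2 + 18*n + 7) + 3n).
Divide numerator and denominator by n: the limit is 18/(2·3) = 3.

3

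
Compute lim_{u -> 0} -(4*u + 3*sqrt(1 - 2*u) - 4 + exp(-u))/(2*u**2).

1/2

Substitution gives 0/0; apply L'Hôpital's rule 2 times.
After differentiating numerator and denominator 2 times the quotient is (e^(-u) - 3/(1 - 2*u)^(3/2))/(-4); at u = 0 this is 1/2.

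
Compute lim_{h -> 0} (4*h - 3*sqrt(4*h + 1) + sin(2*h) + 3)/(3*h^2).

Substitution gives 0/0 (the numerator vanishes to order 2).
Expand each term to order h^2: the coefficient of h^2 in sin(2h) is 0 and in -3·√(1 + 4h) is 6.
Lower-order terms cancel with the polynomial part, so the numerator is (6)·h^2 + o(h^2), and the limit is (6)/(3) = 2.

2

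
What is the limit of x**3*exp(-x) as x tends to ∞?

Write as x^3/e^{1x}, an ∞/∞ form.
Exponential growth dominates any polynomial, so repeated L'Hôpital (or the standard result) gives 0.

0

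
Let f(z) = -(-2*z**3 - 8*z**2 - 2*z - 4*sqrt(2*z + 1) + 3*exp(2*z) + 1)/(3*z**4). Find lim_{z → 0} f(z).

-3/2

Substitution gives 0/0; apply L'Hôpital's rule 4 times.
After differentiating numerator and denominator 4 times the quotient is (48*e^(2*z) + 60/(2*z + 1)^(7/2))/(-72); at z = 0 this is -3/2.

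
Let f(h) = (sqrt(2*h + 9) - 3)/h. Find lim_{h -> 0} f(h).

Substitution gives 0/0. Multiply numerator and denominator by the conjugate √(9 + 2h) + √9.
The numerator becomes (9 + 2h) − 9 = 2h, so the expression simplifies to 2/(√(9 + 2h) + √9).
Letting h → 0 gives 2/(2√9) = 1/3.

1/3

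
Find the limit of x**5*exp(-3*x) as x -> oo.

0

Write as x^5/e^{3x}, an ∞/∞ form.
Exponential growth dominates any polynomial, so repeated L'Hôpital (or the standard result) gives 0.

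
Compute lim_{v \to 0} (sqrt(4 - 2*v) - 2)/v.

-1/2

A 0/0 form; rationalise with √(4 - 2v) + √4. This collapses the numerator to -2v, leaving -2/(√(4 - 2v) + √4) → -2/(2√4) = -1/2.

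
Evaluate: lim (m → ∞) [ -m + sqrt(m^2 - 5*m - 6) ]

-5/2

This has the form ∞ − ∞. Multiply and divide by the conjugate √(m^2 - 5*m - 6) + m.
That gives (-5m - 6) / (√(m^2 - 5*m - 6) + m).
Divide numerator and denominator by m: the limit is -5/(2·1) = -5/2.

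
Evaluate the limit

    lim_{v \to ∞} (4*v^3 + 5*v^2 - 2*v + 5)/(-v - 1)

The numerator has higher degree (3 > 1); the quotient behaves like (4/(-1))·v^2 for large |v|.
As v → +∞ this diverges to -∞.

-∞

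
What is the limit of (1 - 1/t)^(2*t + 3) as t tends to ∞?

e^(-2)

Write it as [(1 - 1/t)^t]^(2) · (1 - 1/t)^(3). The bracketed term tends to e^(-1) and the second factor to 1, so the limit is e^(-2).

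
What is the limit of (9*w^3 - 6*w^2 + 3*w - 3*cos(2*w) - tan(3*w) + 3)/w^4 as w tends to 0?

Substitution gives 0/0; apply L'Hôpital's rule 4 times.
After differentiating numerator and denominator 4 times the quotient is (-48*cos(2*w) - 1944*tan(3*w)^5 - 3240*tan(3*w)^3 - 1296*tan(3*w))/(24); at w = 0 this is -2.

-2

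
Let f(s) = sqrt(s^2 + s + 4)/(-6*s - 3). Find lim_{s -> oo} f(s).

For large |s|, √(s^2 + s + 4) ≈ √1·|s| and the denominator ≈ -6s.
Since s → +∞, |s| = s, giving √1/(-6) = -1/6.

-1/6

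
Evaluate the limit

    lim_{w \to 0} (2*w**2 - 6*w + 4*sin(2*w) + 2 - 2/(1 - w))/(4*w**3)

-11/6

Substitution gives 0/0 (the numerator vanishes to order 3).
Expand each term to order w^3: the coefficient of w^3 in 4·sin(2w) is -16/3 and in -2·1/(1 - w) is -2.
Lower-order terms cancel with the polynomial part, so the numerator is (-22/3)·w^3 + o(w^3), and the limit is (-22/3)/(4) = -11/6.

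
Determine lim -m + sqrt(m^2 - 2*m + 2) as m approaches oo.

This has the form ∞ − ∞. Multiply and divide by the conjugate √(m^2 - 2*m + 2) + m.
That gives (-2m + 2) / (√(m^2 - 2*m + 2) + m).
Divide numerator and denominator by m: the limit is -2/(2·1) = -1.

-1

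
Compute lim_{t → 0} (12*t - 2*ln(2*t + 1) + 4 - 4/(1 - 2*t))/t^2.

-12

Substitution gives 0/0; apply L'Hôpital's rule 2 times.
After differentiating numerator and denominator 2 times the quotient is (8/(2*t + 1)^2 + 32/(2*t - 1)^3)/(2); at t = 0 this is -12.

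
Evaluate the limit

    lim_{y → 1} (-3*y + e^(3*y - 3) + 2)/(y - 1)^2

9/2

Direct substitution gives 0/0.
Apply L'Hôpital: lim (3*e^(3*y - 3) - 3)/(2*y - 2), still 0/0.
After 2 applications of L'Hôpital's rule the quotient is (9*e^(3*y - 3))/(2); substituting y = 1 gives 9/2.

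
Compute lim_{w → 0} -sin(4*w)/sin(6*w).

Substitution gives 0/0.
Divide numerator and denominator by w: sin(4w)/w → 4 and sin(6w)/w → 6, so the limit is -1·4/6 = -2/3.

-2/3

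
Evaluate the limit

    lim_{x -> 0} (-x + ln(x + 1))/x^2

Direct substitution gives 0/0.
Apply L'Hôpital: lim (-1 + 1/(x + 1))/(2*x), still 0/0.
After 2 applications of L'Hôpital's rule the quotient is (-1/(x + 1)^2)/(2); substituting x = 0 gives -1/2.

-1/2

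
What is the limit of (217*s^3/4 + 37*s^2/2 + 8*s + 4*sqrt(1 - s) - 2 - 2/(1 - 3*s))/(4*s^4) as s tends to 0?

-5189/128

Substitution gives 0/0; apply L'Hôpital's rule 4 times.
After differentiating numerator and denominator 4 times the quotient is (3888/(3*s - 1)^5 - 15/(4*(1 - s)^(7/2)))/(96); at s = 0 this is -5189/128.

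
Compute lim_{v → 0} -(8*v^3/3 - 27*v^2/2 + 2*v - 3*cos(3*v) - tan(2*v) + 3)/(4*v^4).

Substitution gives 0/0; apply L'Hôpital's rule 4 times.
After differentiating numerator and denominator 4 times the quotient is (-243*cos(3*v) - 384*tan(2*v)^5 - 640*tan(2*v)^3 - 256*tan(2*v))/(-96); at v = 0 this is 81/32.

81/32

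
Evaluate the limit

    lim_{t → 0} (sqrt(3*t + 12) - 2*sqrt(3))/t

Substitution gives 0/0. Multiply numerator and denominator by the conjugate √(12 + 3t) + √12.
The numerator becomes (12 + 3t) − 12 = 3t, so the expression simplifies to 3/(√(12 + 3t) + √12).
Letting t → 0 gives 3/(2√12) = √(3)/4.

√(3)/4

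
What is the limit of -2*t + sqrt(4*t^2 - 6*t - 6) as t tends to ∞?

-3/2

An ∞ − ∞ form. Rationalising with the conjugate, the difference becomes (-6t - 6) / (√(4*t^2 - 6*t - 6) + 2t).
For large t the denominator behaves like 2·2t, so the quotient tends to -6/4 = -3/2.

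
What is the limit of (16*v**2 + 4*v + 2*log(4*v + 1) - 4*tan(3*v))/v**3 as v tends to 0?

Substitution gives 0/0 (the numerator vanishes to order 3).
Expand each term to order v^3: the coefficient of v^3 in 2·ln(1 + 4v) is 128/3 and in -4·tan(3v) is -36.
Lower-order terms cancel with the polynomial part, so the numerator is (20/3)·v^3 + o(v^3), and the limit is (20/3)/(1) = 20/3.

20/3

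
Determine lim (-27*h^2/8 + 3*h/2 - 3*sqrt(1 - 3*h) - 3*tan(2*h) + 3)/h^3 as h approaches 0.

-47/16

Substitution gives 0/0; apply L'Hôpital's rule 3 times.
After differentiating numerator and denominator 3 times the quotient is (-96*tan(2*h)^2/cos(2*h)^2 - 48/cos(2*h)^4 + 243/(8*(1 - 3*h)^(5/2)))/(6); at h = 0 this is -47/16.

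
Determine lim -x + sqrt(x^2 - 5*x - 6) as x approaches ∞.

-5/2

This has the form ∞ − ∞. Multiply and divide by the conjugate √(x^2 - 5*x - 6) + x.
That gives (-5x - 6) / (√(x^2 - 5*x - 6) + x).
Divide numerator and denominator by x: the limit is -5/(2·1) = -5/2.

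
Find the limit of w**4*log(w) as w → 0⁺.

0

This is a 0·(−∞) form. Rewrite as 1·ln(w) / w^(−4) and apply L'Hôpital:
the derivative quotient is 1·(1/w) / (−4·w^(−5)) = (-1/4)·w^4 → 0.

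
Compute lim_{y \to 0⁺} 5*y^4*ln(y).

This is a 0·(−∞) form. Rewrite as 5·ln(y) / y^(−4) and apply L'Hôpital:
the derivative quotient is 5·(1/y) / (−4·y^(−5)) = (-5/4)·y^4 → 0.

0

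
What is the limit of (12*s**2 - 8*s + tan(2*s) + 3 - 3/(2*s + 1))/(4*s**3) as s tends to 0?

Substitution gives 0/0; apply L'Hôpital's rule 3 times.
After differentiating numerator and denominator 3 times the quotient is (48*tan(2*s)^2/cos(2*s)^2 + 16/cos(2*s)^2 + 144/(2*s + 1)^4)/(24); at s = 0 this is 20/3.

20/3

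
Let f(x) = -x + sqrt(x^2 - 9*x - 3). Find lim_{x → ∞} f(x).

An ∞ − ∞ form. Rationalising with the conjugate, the difference becomes (-9x - 3) / (√(x^2 - 9*x - 3) + x).
For large x the denominator behaves like 2·x, so the quotient tends to -9/2 = -9/2.

-9/2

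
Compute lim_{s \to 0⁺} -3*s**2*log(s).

0

This is a 0·(−∞) form. Rewrite as -3·ln(s) / s^(−2) and apply L'Hôpital:
the derivative quotient is -3·(1/s) / (−2·s^(−3)) = (3/2)·s^2 → 0.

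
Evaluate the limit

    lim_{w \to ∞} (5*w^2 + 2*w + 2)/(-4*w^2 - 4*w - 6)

Numerator and denominator both have degree 2.
Dividing every term by w^2, all lower-order terms vanish and the limit is the ratio of leading coefficients, 5/(-4) = -5/4.

-5/4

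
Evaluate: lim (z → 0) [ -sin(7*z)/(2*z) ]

-7/2

Substitution gives 0/0.
Write it as (7/(-2))·sin(7z)/(7z); since sin(u)/u → 1, the limit is -7/2.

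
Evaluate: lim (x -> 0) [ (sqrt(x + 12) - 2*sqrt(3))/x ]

√(3)/12

A 0/0 form; rationalise with √(12 + x) + √12. This collapses the numerator to x, leaving 1/(√(12 + x) + √12) → 1/(2√12) = √(3)/12.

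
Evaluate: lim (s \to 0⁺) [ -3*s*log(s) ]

This is a 0·(−∞) form. Rewrite as -3·ln(s) / s^(−1) and apply L'Hôpital:
the derivative quotient is -3·(1/s) / (−1·s^(−2)) = (3/1)·s^1 → 0.

0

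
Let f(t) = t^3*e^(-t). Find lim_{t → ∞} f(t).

0

Write as t^3/e^{1t}, an ∞/∞ form.
Exponential growth dominates any polynomial, so repeated L'Hôpital (or the standard result) gives 0.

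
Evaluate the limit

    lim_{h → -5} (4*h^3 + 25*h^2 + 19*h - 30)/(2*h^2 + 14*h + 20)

-23/2

Direct substitution gives 0/0, so factor. Both numerator and denominator have (h + 5) as a factor.
After cancelling, the expression reduces to (4*h^2 + 5*h - 6)/(2*h + 4).
Substituting h = -5 gives -23/2.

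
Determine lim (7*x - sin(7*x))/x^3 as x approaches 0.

343/6

Direct substitution gives 0/0.
Apply L'Hôpital: lim (7 - 7*cos(7*x))/(3*x^2), still 0/0.
Apply L'Hôpital: lim (49*sin(7*x))/(6*x), still 0/0.
After 3 applications of L'Hôpital's rule the quotient is (343*cos(7*x))/(6); substituting x = 0 gives 343/6.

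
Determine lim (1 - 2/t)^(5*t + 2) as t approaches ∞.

e^(-10)

The base → 1 and the exponent → ∞: a 1^∞ form.
Take logarithms: (5t + 2)·ln(1 - 2/t). Since ln(1+u) ~ u for small u, this behaves like (5t)·(-2/t) → -10.
So the limit is e^(-10).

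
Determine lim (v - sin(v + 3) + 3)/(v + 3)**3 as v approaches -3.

1/6

Direct substitution gives 0/0.
Apply L'Hôpital: lim (1 - cos(v + 3))/(3*(v + 3)^2), still 0/0.
Apply L'Hôpital: lim (sin(v + 3))/(6*v + 18), still 0/0.
After 3 applications of L'Hôpital's rule the quotient is (cos(v + 3))/(6); substituting v = -3 gives 1/6.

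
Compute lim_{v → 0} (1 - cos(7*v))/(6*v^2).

49/12

Substitution gives 0/0.
Use (1 − cos u)/u² → 1/2 with u = 7v: the limit is 7²/(2·6) = 49/12.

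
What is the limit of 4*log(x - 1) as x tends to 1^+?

-∞

As x → 1⁺, x - 1 → 0⁺ and ln(x - 1) → −∞.
Multiplying by 4 gives -∞.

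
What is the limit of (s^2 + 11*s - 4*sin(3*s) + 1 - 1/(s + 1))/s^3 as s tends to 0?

19

Substitution gives 0/0 (the numerator vanishes to order 3).
Expand each term to order s^3: the coefficient of s^3 in -4·sin(3s) is 18 and in −1/(1 + s) is 1.
Lower-order terms cancel with the polynomial part, so the numerator is (19)·s^3 + o(s^3), and the limit is (19)/(1) = 19.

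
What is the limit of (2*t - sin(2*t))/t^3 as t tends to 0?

4/3

Direct substitution gives 0/0.
Apply L'Hôpital: lim (2 - 2*cos(2*t))/(3*t^2), still 0/0.
Apply L'Hôpital: lim (4*sin(2*t))/(6*t), still 0/0.
After 3 applications of L'Hôpital's rule the quotient is (8*cos(2*t))/(6); substituting t = 0 gives 4/3.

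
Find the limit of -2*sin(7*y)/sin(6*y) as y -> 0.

Substitution gives 0/0.
Divide numerator and denominator by y: sin(7y)/y → 7 and sin(6y)/y → 6, so the limit is -2·7/6 = -7/3.

-7/3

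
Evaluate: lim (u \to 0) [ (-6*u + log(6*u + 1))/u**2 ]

Direct substitution gives 0/0.
Apply L'Hôpital: lim (-6 + 6/(6*u + 1))/(2*u), still 0/0.
After 2 applications of L'Hôpital's rule the quotient is (-36/(6*u + 1)^2)/(2); substituting u = 0 gives -18.

-18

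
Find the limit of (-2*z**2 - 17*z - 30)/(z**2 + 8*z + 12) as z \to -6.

-7/4

Direct substitution gives 0/0, so factor. Both numerator and denominator have (z + 6) as a factor.
After cancelling, the expression reduces to (-2*z - 5)/(z + 2).
Substituting z = -6 gives -7/4.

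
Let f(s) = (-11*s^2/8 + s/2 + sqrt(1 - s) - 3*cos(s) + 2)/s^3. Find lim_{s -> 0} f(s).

Substitution gives 0/0; apply L'Hôpital's rule 3 times.
After differentiating numerator and denominator 3 times the quotient is (-3*sin(s) - 3/(8*(1 - s)^(5/2)))/(6); at s = 0 this is -1/16.

-1/16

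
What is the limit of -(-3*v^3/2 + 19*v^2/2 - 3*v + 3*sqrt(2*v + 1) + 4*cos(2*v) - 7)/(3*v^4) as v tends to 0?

Substitution gives 0/0 (the numerator vanishes to order 4).
Expand each term to order v^4: the coefficient of v^4 in 4·cos(2v) is 8/3 and in 3·√(1 + 2v) is -15/8.
Lower-order terms cancel with the polynomial part, so the numerator is (19/24)·v^4 + o(v^4), and the limit is (19/24)/(-3) = -19/72.

-19/72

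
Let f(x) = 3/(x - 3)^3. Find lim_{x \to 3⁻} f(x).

-∞

As x → 3⁻, (x - 3) → 0⁻, so (x - 3)^3 → 0⁻ and 3/(x - 3)^3 → -∞.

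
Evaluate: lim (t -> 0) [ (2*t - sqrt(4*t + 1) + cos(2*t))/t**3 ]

-4

Substitution gives 0/0; apply L'Hôpital's rule 3 times.
After differentiating numerator and denominator 3 times the quotient is (8*sin(2*t) - 24/(4*t + 1)^(5/2))/(6); at t = 0 this is -4.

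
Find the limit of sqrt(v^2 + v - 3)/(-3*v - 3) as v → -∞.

1/3

For large |v|, √(v^2 + v - 3) ≈ √1·|v| and the denominator ≈ -3v.
Since v → −∞, |v| = −v, giving −√1/(-3) = 1/3.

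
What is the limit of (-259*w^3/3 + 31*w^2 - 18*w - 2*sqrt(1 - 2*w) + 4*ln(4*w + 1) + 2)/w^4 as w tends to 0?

-1019/4

Substitution gives 0/0 (the numerator vanishes to order 4).
Expand each term to order w^4: the coefficient of w^4 in 4·ln(1 + 4w) is -256 and in -2·√(1 - 2w) is 5/4.
Lower-order terms cancel with the polynomial part, so the numerator is (-1019/4)·w^4 + o(w^4), and the limit is (-1019/4)/(1) = -1019/4.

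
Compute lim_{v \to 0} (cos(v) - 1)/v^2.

-1/2

Direct substitution gives 0/0.
Apply L'Hôpital: lim (-sin(v))/(2*v), still 0/0.
After 2 applications of L'Hôpital's rule the quotient is (-cos(v))/(2); substituting v = 0 gives -1/2.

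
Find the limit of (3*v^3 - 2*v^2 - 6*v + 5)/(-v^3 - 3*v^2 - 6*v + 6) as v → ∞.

-3

Numerator and denominator both have degree 3.
Dividing every term by v^3, all lower-order terms vanish and the limit is the ratio of leading coefficients, 3/(-1) = -3.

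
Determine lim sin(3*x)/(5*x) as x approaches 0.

Substitution gives 0/0.
Write it as (3/5)·sin(3x)/(3x); since sin(u)/u → 1, the limit is 3/5.

3/5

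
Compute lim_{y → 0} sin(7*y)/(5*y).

7/5

Substitution gives 0/0.
Write it as (7/5)·sin(7y)/(7y); since sin(u)/u → 1, the limit is 7/5.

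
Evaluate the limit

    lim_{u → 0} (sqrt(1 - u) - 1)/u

-1/2

A 0/0 form; rationalise with √(1 - u) + √1. This collapses the numerator to -u, leaving -1/(√(1 - u) + √1) → -1/(2√1) = -1/2.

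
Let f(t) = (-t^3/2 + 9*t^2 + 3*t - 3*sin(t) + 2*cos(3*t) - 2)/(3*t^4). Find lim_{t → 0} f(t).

9/4

Substitution gives 0/0; apply L'Hôpital's rule 4 times.
After differentiating numerator and denominator 4 times the quotient is (-3*sin(t) + 162*cos(3*t))/(72); at t = 0 this is 9/4.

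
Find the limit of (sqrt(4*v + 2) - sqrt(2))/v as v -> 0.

√(2)

Substitution gives 0/0. Multiply numerator and denominator by the conjugate √(2 + 4v) + √2.
The numerator becomes (2 + 4v) − 2 = 4v, so the expression simplifies to 4/(√(2 + 4v) + √2).
Letting v → 0 gives 4/(2√2) = √(2).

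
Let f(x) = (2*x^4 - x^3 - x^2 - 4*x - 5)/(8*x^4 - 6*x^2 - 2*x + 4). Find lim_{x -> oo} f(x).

1/4

Numerator and denominator both have degree 4.
Dividing every term by x^4, all lower-order terms vanish and the limit is the ratio of leading coefficients, 2/(8) = 1/4.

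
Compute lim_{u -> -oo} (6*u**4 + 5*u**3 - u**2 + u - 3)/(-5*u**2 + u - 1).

-∞

The numerator has higher degree (4 > 2); the quotient behaves like (6/(-5))·u^2 for large |u|.
As u → −∞ this diverges to -∞.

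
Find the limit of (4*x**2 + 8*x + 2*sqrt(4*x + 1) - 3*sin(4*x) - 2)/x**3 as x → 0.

Substitution gives 0/0; apply L'Hôpital's rule 3 times.
After differentiating numerator and denominator 3 times the quotient is (192*cos(4*x) + 48/(4*x + 1)^(5/2))/(6); at x = 0 this is 40.

40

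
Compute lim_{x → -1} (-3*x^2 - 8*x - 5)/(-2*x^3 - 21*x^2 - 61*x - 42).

2/25

Direct substitution gives 0/0, so factor. Both numerator and denominator have (x + 1) as a factor.
After cancelling, the expression reduces to (-3*x - 5)/(-2*x^2 - 19*x - 42).
Substituting x = -1 gives 2/25.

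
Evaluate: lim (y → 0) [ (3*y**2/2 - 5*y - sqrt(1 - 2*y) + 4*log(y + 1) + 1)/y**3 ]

Substitution gives 0/0 (the numerator vanishes to order 3).
Expand each term to order y^3: the coefficient of y^3 in −√(1 - 2y) is 1/2 and in 4·ln(1 + y) is 4/3.
Lower-order terms cancel with the polynomial part, so the numerator is (11/6)·y^3 + o(y^3), and the limit is (11/6)/(1) = 11/6.

11/6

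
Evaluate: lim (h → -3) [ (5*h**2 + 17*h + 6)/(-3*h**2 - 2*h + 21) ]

-13/16

At h = -3 both the top and bottom vanish — a removable singularity. Factoring out (h + 3) from each leaves (5*h + 2)/(7 - 3*h), which at h = -3 equals -13/16.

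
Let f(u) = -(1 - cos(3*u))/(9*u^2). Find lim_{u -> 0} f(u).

-1/2

Substitution gives 0/0.
Use (1 − cos θ)/θ² → 1/2 with θ = 3u: the limit is 3²/(2·(-9)) = -1/2.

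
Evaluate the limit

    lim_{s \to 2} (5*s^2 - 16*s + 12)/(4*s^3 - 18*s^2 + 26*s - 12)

2

Direct substitution gives 0/0, so factor. Both numerator and denominator have (s - 2) as a factor.
After cancelling, the expression reduces to (5*s - 6)/(4*s^2 - 10*s + 6).
Substituting s = 2 gives 2.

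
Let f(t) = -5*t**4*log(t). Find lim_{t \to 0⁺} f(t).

0

This is a 0·(−∞) form. Rewrite as -5·ln(t) / t^(−4) and apply L'Hôpital:
the derivative quotient is -5·(1/t) / (−4·t^(−5)) = (5/4)·t^4 → 0.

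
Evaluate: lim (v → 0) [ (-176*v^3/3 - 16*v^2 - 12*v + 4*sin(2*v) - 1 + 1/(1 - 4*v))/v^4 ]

Substitution gives 0/0; apply L'Hôpital's rule 4 times.
After differentiating numerator and denominator 4 times the quotient is (64*sin(2*v) - 6144/(4*v - 1)^5)/(24); at v = 0 this is 256.

256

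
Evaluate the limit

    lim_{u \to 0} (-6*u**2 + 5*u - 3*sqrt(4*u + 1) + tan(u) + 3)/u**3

Substitution gives 0/0; apply L'Hôpital's rule 3 times.
After differentiating numerator and denominator 3 times the quotient is (6*tan(u)^2/cos(u)^2 + 2/cos(u)^2 - 72/(4*u + 1)^(5/2))/(6); at u = 0 this is -35/3.

-35/3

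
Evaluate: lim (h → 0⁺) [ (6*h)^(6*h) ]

1

Base → 0⁺ and exponent → 0⁺: a 0^0 form.
Take logs: 6h·ln(6h). This is 0·(−∞); rewriting as ln(6h)/(1/(6h)) and applying L'Hôpital gives 0.
Hence the limit is e^0 = 1.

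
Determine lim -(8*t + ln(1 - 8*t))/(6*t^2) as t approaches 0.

16/3

Direct substitution gives 0/0.
Apply L'Hôpital: lim (8 - 8/(1 - 8*t))/(-12*t), still 0/0.
After 2 applications of L'Hôpital's rule the quotient is (-64/(1 - 8*t)^2)/(-12); substituting t = 0 gives 16/3.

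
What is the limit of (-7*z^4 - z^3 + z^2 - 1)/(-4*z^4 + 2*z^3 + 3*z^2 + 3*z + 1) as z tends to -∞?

7/4

Numerator and denominator both have degree 4.
Dividing every term by z^4, all lower-order terms vanish and the limit is the ratio of leading coefficients, -7/(-4) = 7/4.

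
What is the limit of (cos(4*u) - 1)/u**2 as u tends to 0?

-8

Direct substitution gives 0/0.
Apply L'Hôpital: lim (-4*sin(4*u))/(2*u), still 0/0.
After 2 applications of L'Hôpital's rule the quotient is (-16*cos(4*u))/(2); substituting u = 0 gives -8.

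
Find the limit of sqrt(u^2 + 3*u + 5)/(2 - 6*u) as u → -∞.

For large |u|, √(u^2 + 3*u + 5) ≈ √1·|u| and the denominator ≈ -6u.
Since u → −∞, |u| = −u, giving −√1/(-6) = 1/6.

1/6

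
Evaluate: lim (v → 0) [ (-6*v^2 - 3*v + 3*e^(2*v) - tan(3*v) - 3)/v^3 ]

Substitution gives 0/0; apply L'Hôpital's rule 3 times.
After differentiating numerator and denominator 3 times the quotient is (24*e^(2*v) - 162*tan(3*v)^4 - 216*tan(3*v)^2 - 54)/(6); at v = 0 this is -5.

-5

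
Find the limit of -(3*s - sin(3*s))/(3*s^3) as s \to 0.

-3/2

Direct substitution gives 0/0.
Apply L'Hôpital: lim (3 - 3*cos(3*s))/(-9*s^2), still 0/0.
Apply L'Hôpital: lim (9*sin(3*s))/(-18*s), still 0/0.
After 3 applications of L'Hôpital's rule the quotient is (27*cos(3*s))/(-18); substituting s = 0 gives -3/2.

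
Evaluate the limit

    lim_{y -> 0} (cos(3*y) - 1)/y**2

Direct substitution gives 0/0.
Apply L'Hôpital: lim (-3*sin(3*y))/(2*y), still 0/0.
After 2 applications of L'Hôpital's rule the quotient is (-9*cos(3*y))/(2); substituting y = 0 gives -9/2.

-9/2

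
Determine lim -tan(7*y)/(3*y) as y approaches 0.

Substitution gives 0/0.
Since tan(u)/u → 1 as u → 0, tan(7y)/(7y) → 1 and the limit is 7/(-3) = -7/3.

-7/3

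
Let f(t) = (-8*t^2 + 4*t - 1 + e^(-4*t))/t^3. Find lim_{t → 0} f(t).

Direct substitution gives 0/0.
Apply L'Hôpital: lim (-16*t + 4 - 4*e^(-4*t))/(3*t^2), still 0/0.
Apply L'Hôpital: lim (-16 + 16*e^(-4*t))/(6*t), still 0/0.
After 3 applications of L'Hôpital's rule the quotient is (-64*e^(-4*t))/(6); substituting t = 0 gives -32/3.

-32/3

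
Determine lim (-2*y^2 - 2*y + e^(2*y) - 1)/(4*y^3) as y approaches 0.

Direct substitution gives 0/0.
Apply L'Hôpital: lim (-4*y + 2*e^(2*y) - 2)/(12*y^2), still 0/0.
Apply L'Hôpital: lim (4*e^(2*y) - 4)/(24*y), still 0/0.
After 3 applications of L'Hôpital's rule the quotient is (8*e^(2*y))/(24); substituting y = 0 gives 1/3.

1/3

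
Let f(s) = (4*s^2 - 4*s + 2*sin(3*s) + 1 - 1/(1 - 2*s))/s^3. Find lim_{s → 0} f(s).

Substitution gives 0/0 (the numerator vanishes to order 3).
Expand each term to order s^3: the coefficient of s^3 in 2·sin(3s) is -9 and in −1/(1 - 2s) is -8.
Lower-order terms cancel with the polynomial part, so the numerator is (-17)·s^3 + o(s^3), and the limit is (-17)/(1) = -17.

-17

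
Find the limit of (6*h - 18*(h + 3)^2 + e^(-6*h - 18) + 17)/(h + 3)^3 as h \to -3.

-36

Direct substitution gives 0/0.
Apply L'Hôpital: lim (-36*h - 6*e^(-6*h - 18) - 102)/(3*(h + 3)^2), still 0/0.
Apply L'Hôpital: lim (36*e^(-6*h - 18) - 36)/(6*h + 18), still 0/0.
After 3 applications of L'Hôpital's rule the quotient is (-216*e^(-6*h - 18))/(6); substituting h = -3 gives -36.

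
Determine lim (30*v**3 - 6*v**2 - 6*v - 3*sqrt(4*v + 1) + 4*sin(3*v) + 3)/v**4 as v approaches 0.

Substitution gives 0/0; apply L'Hôpital's rule 4 times.
After differentiating numerator and denominator 4 times the quotient is (324*sin(3*v) + 720/(4*v + 1)^(7/2))/(24); at v = 0 this is 30.

30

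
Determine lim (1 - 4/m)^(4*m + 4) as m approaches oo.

e^(-16)

Write it as [(1 - 4/m)^m]^(4) · (1 - 4/m)^(4). The bracketed term tends to e^(-4) and the second factor to 1, so the limit is e^(-16).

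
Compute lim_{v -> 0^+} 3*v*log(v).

This is a 0·(−∞) form. Rewrite as 3·ln(v) / v^(−1) and apply L'Hôpital:
the derivative quotient is 3·(1/v) / (−1·v^(−2)) = (-3/1)·v^1 → 0.

0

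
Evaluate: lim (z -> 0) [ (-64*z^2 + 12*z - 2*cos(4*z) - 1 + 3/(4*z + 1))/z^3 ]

Substitution gives 0/0 (the numerator vanishes to order 3).
Expand each term to order z^3: the coefficient of z^3 in -2·cos(4z) is 0 and in 3·1/(1 + 4z) is -192.
Lower-order terms cancel with the polynomial part, so the numerator is (-192)·z^3 + o(z^3), and the limit is (-192)/(1) = -192.

-192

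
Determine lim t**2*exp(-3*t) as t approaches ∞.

Write as t^2/e^{3t}, an ∞/∞ form.
Exponential growth dominates any polynomial, so repeated L'Hôpital (or the standard result) gives 0.

0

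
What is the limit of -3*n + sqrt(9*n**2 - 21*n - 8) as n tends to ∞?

-7/2

This has the form ∞ − ∞. Multiply and divide by the conjugate √(9*n^2 - 21*n - 8) + 3n.
That gives (-21n - 8) / (√(9*n^2 - 21*n - 8) + 3n).
Divide numerator and denominator by n: the limit is -21/(2·3) = -7/2.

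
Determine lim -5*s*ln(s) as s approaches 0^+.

This is a 0·(−∞) form. Rewrite as -5·ln(s) / s^(−1) and apply L'Hôpital:
the derivative quotient is -5·(1/s) / (−1·s^(−2)) = (5/1)·s^1 → 0.

0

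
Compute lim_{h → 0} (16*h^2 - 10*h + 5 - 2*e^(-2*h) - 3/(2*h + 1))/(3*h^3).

80/9

Substitution gives 0/0; apply L'Hôpital's rule 3 times.
After differentiating numerator and denominator 3 times the quotient is (16*e^(-2*h) + 144/(2*h + 1)^4)/(18); at h = 0 this is 80/9.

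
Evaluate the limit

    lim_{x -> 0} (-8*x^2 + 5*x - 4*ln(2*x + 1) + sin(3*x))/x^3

Substitution gives 0/0; apply L'Hôpital's rule 3 times.
After differentiating numerator and denominator 3 times the quotient is (-27*cos(3*x) - 64/(2*x + 1)^3)/(6); at x = 0 this is -91/6.

-91/6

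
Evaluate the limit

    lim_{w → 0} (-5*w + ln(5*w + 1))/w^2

-25/2

Direct substitution gives 0/0.
Apply L'Hôpital: lim (-5 + 5/(5*w + 1))/(2*w), still 0/0.
After 2 applications of L'Hôpital's rule the quotient is (-25/(5*w + 1)^2)/(2); substituting w = 0 gives -25/2.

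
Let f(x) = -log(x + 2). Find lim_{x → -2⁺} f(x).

∞

As x → -2⁺, x + 2 → 0⁺ and ln(x + 2) → −∞.
Multiplying by -1 gives ∞.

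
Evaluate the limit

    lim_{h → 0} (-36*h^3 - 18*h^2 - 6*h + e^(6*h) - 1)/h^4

54

Direct substitution gives 0/0.
Apply L'Hôpital: lim (-108*h^2 - 36*h + 6*e^(6*h) - 6)/(4*h^3), still 0/0.
Apply L'Hôpital: lim (-216*h + 36*e^(6*h) - 36)/(12*h^2), still 0/0.
Apply L'Hôpital: lim (216*e^(6*h) - 216)/(24*h), still 0/0.
After 4 applications of L'Hôpital's rule the quotient is (1296*e^(6*h))/(24); substituting h = 0 gives 54.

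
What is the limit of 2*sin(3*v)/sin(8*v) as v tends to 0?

3/4

Substitution gives 0/0.
Divide numerator and denominator by v: sin(3v)/v → 3 and sin(8v)/v → 8, so the limit is 2·3/8 = 3/4.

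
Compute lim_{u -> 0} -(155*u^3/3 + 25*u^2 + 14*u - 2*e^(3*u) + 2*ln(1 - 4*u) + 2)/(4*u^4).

539/16

Substitution gives 0/0 (the numerator vanishes to order 4).
Expand each term to order u^4: the coefficient of u^4 in -2·e^(3u) is -27/4 and in 2·ln(1 - 4u) is -128.
Lower-order terms cancel with the polynomial part, so the numerator is (-539/4)·u^4 + o(u^4), and the limit is (-539/4)/(-4) = 539/16.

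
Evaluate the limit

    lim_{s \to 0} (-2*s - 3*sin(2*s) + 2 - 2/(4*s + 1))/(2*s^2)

Substitution gives 0/0; apply L'Hôpital's rule 2 times.
After differentiating numerator and denominator 2 times the quotient is (12*sin(2*s) - 64/(4*s + 1)^3)/(4); at s = 0 this is -16.

-16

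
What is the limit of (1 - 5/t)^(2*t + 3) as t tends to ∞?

Let L be the limit and take ln: ln L = lim (2t + 3)·ln(1 - 5/t) = lim (2t + 3)·(-5/t + O(1/t²)) = -10.
Hence L = e^(-10).

e^(-10)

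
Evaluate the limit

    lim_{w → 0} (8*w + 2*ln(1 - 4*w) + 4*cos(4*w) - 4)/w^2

-48

Substitution gives 0/0; apply L'Hôpital's rule 2 times.
After differentiating numerator and denominator 2 times the quotient is (-64*cos(4*w) - 32/(4*w - 1)^2)/(2); at w = 0 this is -48.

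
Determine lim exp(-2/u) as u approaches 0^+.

As u → 0⁺, -2/(u) → −∞, so e^(-2/(u)) → 0.

0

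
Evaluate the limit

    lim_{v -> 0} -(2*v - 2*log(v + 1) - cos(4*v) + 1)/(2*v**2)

Substitution gives 0/0; apply L'Hôpital's rule 2 times.
After differentiating numerator and denominator 2 times the quotient is (16*cos(4*v) + 2/(v + 1)^2)/(-4); at v = 0 this is -9/2.

-9/2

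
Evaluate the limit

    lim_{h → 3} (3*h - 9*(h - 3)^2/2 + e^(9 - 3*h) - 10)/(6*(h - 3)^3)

-3/4

Direct substitution gives 0/0.
Apply L'Hôpital: lim (-9*h - 3*e^(9 - 3*h) + 30)/(18*(h - 3)^2), still 0/0.
Apply L'Hôpital: lim (9*e^(9 - 3*h) - 9)/(36*h - 108), still 0/0.
After 3 applications of L'Hôpital's rule the quotient is (-27*e^(9 - 3*h))/(36); substituting h = 3 gives -3/4.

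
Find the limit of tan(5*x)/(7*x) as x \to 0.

Substitution gives 0/0.
Since tan(u)/u → 1 as u → 0, tan(5x)/(5x) → 1 and the limit is 5/7.

5/7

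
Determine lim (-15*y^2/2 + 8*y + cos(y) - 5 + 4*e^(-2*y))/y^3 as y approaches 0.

Substitution gives 0/0 (the numerator vanishes to order 3).
Expand each term to order y^3: the coefficient of y^3 in 4·e^(-2y) is -16/3 and in cos(y) is 0.
Lower-order terms cancel with the polynomial part, so the numerator is (-16/3)·y^3 + o(y^3), and the limit is (-16/3)/(1) = -16/3.

-16/3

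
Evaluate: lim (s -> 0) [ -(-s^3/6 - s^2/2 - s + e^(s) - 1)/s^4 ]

Direct substitution gives 0/0.
Apply L'Hôpital: lim (-s^2/2 - s + e^(s) - 1)/(-4*s^3), still 0/0.
Apply L'Hôpital: lim (-s + e^(s) - 1)/(-12*s^2), still 0/0.
Apply L'Hôpital: lim (e^(s) - 1)/(-24*s), still 0/0.
After 4 applications of L'Hôpital's rule the quotient is (e^(s))/(-24); substituting s = 0 gives -1/24.

-1/24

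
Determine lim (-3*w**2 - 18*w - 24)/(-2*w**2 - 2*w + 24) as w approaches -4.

Direct substitution gives 0/0, so factor. Both numerator and denominator have (w + 4) as a factor.
After cancelling, the expression reduces to (-3*w - 6)/(6 - 2*w).
Substituting w = -4 gives 3/7.

3/7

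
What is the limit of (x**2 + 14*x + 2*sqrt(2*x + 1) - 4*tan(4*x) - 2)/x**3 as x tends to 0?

-253/3

Substitution gives 0/0; apply L'Hôpital's rule 3 times.
After differentiating numerator and denominator 3 times the quotient is (-1024*tan(4*x)^2/cos(4*x)^2 - 512/cos(4*x)^4 + 6/(2*x + 1)^(5/2))/(6); at x = 0 this is -253/3.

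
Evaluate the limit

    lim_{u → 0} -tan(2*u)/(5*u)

-2/5

Substitution gives 0/0.
Since tan(θ)/θ → 1 as θ → 0, tan(2u)/(2u) → 1 and the limit is 2/(-5) = -2/5.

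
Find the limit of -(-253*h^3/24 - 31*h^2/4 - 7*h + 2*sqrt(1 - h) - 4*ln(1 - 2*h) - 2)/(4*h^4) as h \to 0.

-1019/256

Substitution gives 0/0; apply L'Hôpital's rule 4 times.
After differentiating numerator and denominator 4 times the quotient is (384/(2*h - 1)^4 - 15/(8*(1 - h)^(7/2)))/(-96); at h = 0 this is -1019/256.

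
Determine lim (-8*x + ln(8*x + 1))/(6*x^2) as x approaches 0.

-16/3

Direct substitution gives 0/0.
Apply L'Hôpital: lim (-8 + 8/(8*x + 1))/(12*x), still 0/0.
After 2 applications of L'Hôpital's rule the quotient is (-64/(8*x + 1)^2)/(12); substituting x = 0 gives -16/3.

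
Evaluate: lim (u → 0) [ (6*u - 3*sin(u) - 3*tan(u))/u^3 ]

Substitution gives 0/0; apply L'Hôpital's rule 3 times.
After differentiating numerator and denominator 3 times the quotient is (3*cos(u) - 18*tan(u)^4 - 24*tan(u)^2 - 6)/(6); at u = 0 this is -1/2.

-1/2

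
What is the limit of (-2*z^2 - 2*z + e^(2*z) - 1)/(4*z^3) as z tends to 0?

Direct substitution gives 0/0.
Apply L'Hôpital: lim (-4*z + 2*e^(2*z) - 2)/(12*z^2), still 0/0.
Apply L'Hôpital: lim (4*e^(2*z) - 4)/(24*z), still 0/0.
After 3 applications of L'Hôpital's rule the quotient is (8*e^(2*z))/(24); substituting z = 0 gives 1/3.

1/3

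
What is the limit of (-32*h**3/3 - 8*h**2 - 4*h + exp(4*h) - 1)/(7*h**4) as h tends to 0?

Direct substitution gives 0/0.
Apply L'Hôpital: lim (-32*h^2 - 16*h + 4*e^(4*h) - 4)/(28*h^3), still 0/0.
Apply L'Hôpital: lim (-64*h + 16*e^(4*h) - 16)/(84*h^2), still 0/0.
Apply L'Hôpital: lim (64*e^(4*h) - 64)/(168*h), still 0/0.
After 4 applications of L'Hôpital's rule the quotient is (256*e^(4*h))/(168); substituting h = 0 gives 32/21.

32/21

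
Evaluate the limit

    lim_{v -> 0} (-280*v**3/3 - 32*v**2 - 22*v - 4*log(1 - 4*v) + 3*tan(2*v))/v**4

Substitution gives 0/0; apply L'Hôpital's rule 4 times.
After differentiating numerator and denominator 4 times the quotient is (1152*tan(2*v)^3/cos(2*v)^2 + 768*tan(2*v)/cos(2*v)^2 + 6144/(4*v - 1)^4)/(24); at v = 0 this is 256.

256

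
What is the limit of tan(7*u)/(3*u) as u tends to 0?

Substitution gives 0/0.
Since tan(θ)/θ → 1 as θ → 0, tan(7u)/(7u) → 1 and the limit is 7/3.

7/3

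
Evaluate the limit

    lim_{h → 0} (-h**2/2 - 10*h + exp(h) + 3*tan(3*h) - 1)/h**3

Substitution gives 0/0 (the numerator vanishes to order 3).
Expand each term to order h^3: the coefficient of h^3 in e^(h) is 1/6 and in 3·tan(3h) is 27.
Lower-order terms cancel with the polynomial part, so the numerator is (163/6)·h^3 + o(h^3), and the limit is (163/6)/(1) = 163/6.

163/6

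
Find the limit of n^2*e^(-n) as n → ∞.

0

Write as n^2/e^{1n}, an ∞/∞ form.
Exponential growth dominates any polynomial, so repeated L'Hôpital (or the standard result) gives 0.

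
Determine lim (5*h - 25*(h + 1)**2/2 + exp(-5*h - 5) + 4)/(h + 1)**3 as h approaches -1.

Direct substitution gives 0/0.
Apply L'Hôpital: lim (-25*h - 5*e^(-5*h - 5) - 20)/(3*(h + 1)^2), still 0/0.
Apply L'Hôpital: lim (25*e^(-5*h - 5) - 25)/(6*h + 6), still 0/0.
After 3 applications of L'Hôpital's rule the quotient is (-125*e^(-5*h - 5))/(6); substituting h = -1 gives -125/6.

-125/6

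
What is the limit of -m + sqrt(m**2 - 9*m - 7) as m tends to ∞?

-9/2

An ∞ − ∞ form. Rationalising with the conjugate, the difference becomes (-9m - 7) / (√(m^2 - 9*m - 7) + m).
For large m the denominator behaves like 2·m, so the quotient tends to -9/2 = -9/2.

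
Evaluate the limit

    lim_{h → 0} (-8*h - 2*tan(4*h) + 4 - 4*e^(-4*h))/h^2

-32

Substitution gives 0/0 (the numerator vanishes to order 2).
Expand each term to order h^2: the coefficient of h^2 in -4·e^(-4h) is -32 and in -2·tan(4h) is 0.
Lower-order terms cancel with the polynomial part, so the numerator is (-32)·h^2 + o(h^2), and the limit is (-32)/(1) = -32.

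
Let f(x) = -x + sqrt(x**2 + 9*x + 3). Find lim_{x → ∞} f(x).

9/2

An ∞ − ∞ form. Rationalising with the conjugate, the difference becomes (9x + 3) / (√(x^2 + 9*x + 3) + x).
For large x the denominator behaves like 2·x, so the quotient tends to 9/2 = 9/2.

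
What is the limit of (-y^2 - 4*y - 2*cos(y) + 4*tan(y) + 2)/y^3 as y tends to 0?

4/3

Substitution gives 0/0; apply L'Hôpital's rule 3 times.
After differentiating numerator and denominator 3 times the quotient is (-2*sin(y) + 24*tan(y)^4 + 32*tan(y)^2 + 8)/(6); at y = 0 this is 4/3.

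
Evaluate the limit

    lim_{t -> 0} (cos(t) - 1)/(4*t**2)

-1/8

Direct substitution gives 0/0.
Apply L'Hôpital: lim (-sin(t))/(8*t), still 0/0.
After 2 applications of L'Hôpital's rule the quotient is (-cos(t))/(8); substituting t = 0 gives -1/8.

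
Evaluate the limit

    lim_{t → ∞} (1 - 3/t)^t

Let L be the limit and take ln: ln L = lim (t)·ln(1 - 3/t) = lim (t)·(-3/t + O(1/t²)) = -3.
Hence L = e^(-3).

e^(-3)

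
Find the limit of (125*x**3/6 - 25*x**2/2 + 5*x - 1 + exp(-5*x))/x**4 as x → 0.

Direct substitution gives 0/0.
Apply L'Hôpital: lim (125*x^2/2 - 25*x + 5 - 5*e^(-5*x))/(4*x^3), still 0/0.
Apply L'Hôpital: lim (125*x - 25 + 25*e^(-5*x))/(12*x^2), still 0/0.
Apply L'Hôpital: lim (125 - 125*e^(-5*x))/(24*x), still 0/0.
After 4 applications of L'Hôpital's rule the quotient is (625*e^(-5*x))/(24); substituting x = 0 gives 625/24.

625/24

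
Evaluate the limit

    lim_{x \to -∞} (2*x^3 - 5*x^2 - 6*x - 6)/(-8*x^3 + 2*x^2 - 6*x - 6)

Numerator and denominator both have degree 3.
Dividing every term by x^3, all lower-order terms vanish and the limit is the ratio of leading coefficients, 2/(-8) = -1/4.

-1/4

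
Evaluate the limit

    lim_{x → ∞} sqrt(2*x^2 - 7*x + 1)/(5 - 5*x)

For large |x|, √(2*x^2 - 7*x + 1) ≈ √2·|x| and the denominator ≈ -5x.
Since x → +∞, |x| = x, giving √2/(-5) = -√(2)/5.

-√(2)/5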